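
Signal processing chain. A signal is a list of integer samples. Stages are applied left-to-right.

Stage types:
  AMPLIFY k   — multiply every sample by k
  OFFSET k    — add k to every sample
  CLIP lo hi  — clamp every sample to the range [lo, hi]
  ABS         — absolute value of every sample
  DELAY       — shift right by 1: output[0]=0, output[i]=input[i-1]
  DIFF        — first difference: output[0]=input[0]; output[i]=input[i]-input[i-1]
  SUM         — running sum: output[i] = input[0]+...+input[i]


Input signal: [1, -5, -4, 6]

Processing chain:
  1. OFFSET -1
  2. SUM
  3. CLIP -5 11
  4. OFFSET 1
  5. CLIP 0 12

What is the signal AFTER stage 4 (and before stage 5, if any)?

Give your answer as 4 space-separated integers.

Input: [1, -5, -4, 6]
Stage 1 (OFFSET -1): 1+-1=0, -5+-1=-6, -4+-1=-5, 6+-1=5 -> [0, -6, -5, 5]
Stage 2 (SUM): sum[0..0]=0, sum[0..1]=-6, sum[0..2]=-11, sum[0..3]=-6 -> [0, -6, -11, -6]
Stage 3 (CLIP -5 11): clip(0,-5,11)=0, clip(-6,-5,11)=-5, clip(-11,-5,11)=-5, clip(-6,-5,11)=-5 -> [0, -5, -5, -5]
Stage 4 (OFFSET 1): 0+1=1, -5+1=-4, -5+1=-4, -5+1=-4 -> [1, -4, -4, -4]

Answer: 1 -4 -4 -4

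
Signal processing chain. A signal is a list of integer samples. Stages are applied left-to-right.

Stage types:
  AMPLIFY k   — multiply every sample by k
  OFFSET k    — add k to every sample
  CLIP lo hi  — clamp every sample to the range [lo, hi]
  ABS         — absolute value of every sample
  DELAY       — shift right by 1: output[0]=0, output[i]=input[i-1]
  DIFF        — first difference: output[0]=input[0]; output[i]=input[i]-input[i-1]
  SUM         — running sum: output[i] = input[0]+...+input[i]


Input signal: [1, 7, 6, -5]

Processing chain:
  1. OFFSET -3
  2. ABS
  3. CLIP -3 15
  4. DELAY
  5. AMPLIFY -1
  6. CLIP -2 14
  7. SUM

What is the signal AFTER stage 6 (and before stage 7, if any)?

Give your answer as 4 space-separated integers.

Input: [1, 7, 6, -5]
Stage 1 (OFFSET -3): 1+-3=-2, 7+-3=4, 6+-3=3, -5+-3=-8 -> [-2, 4, 3, -8]
Stage 2 (ABS): |-2|=2, |4|=4, |3|=3, |-8|=8 -> [2, 4, 3, 8]
Stage 3 (CLIP -3 15): clip(2,-3,15)=2, clip(4,-3,15)=4, clip(3,-3,15)=3, clip(8,-3,15)=8 -> [2, 4, 3, 8]
Stage 4 (DELAY): [0, 2, 4, 3] = [0, 2, 4, 3] -> [0, 2, 4, 3]
Stage 5 (AMPLIFY -1): 0*-1=0, 2*-1=-2, 4*-1=-4, 3*-1=-3 -> [0, -2, -4, -3]
Stage 6 (CLIP -2 14): clip(0,-2,14)=0, clip(-2,-2,14)=-2, clip(-4,-2,14)=-2, clip(-3,-2,14)=-2 -> [0, -2, -2, -2]

Answer: 0 -2 -2 -2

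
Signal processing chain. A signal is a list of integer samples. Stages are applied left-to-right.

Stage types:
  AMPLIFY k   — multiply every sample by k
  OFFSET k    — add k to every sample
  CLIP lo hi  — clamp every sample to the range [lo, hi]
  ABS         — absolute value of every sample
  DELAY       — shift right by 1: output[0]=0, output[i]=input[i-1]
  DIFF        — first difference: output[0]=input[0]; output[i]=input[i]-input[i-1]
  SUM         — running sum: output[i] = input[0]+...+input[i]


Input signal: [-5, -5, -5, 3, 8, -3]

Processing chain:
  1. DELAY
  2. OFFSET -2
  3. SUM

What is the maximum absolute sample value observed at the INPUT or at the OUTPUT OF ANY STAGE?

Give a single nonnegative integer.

Input: [-5, -5, -5, 3, 8, -3] (max |s|=8)
Stage 1 (DELAY): [0, -5, -5, -5, 3, 8] = [0, -5, -5, -5, 3, 8] -> [0, -5, -5, -5, 3, 8] (max |s|=8)
Stage 2 (OFFSET -2): 0+-2=-2, -5+-2=-7, -5+-2=-7, -5+-2=-7, 3+-2=1, 8+-2=6 -> [-2, -7, -7, -7, 1, 6] (max |s|=7)
Stage 3 (SUM): sum[0..0]=-2, sum[0..1]=-9, sum[0..2]=-16, sum[0..3]=-23, sum[0..4]=-22, sum[0..5]=-16 -> [-2, -9, -16, -23, -22, -16] (max |s|=23)
Overall max amplitude: 23

Answer: 23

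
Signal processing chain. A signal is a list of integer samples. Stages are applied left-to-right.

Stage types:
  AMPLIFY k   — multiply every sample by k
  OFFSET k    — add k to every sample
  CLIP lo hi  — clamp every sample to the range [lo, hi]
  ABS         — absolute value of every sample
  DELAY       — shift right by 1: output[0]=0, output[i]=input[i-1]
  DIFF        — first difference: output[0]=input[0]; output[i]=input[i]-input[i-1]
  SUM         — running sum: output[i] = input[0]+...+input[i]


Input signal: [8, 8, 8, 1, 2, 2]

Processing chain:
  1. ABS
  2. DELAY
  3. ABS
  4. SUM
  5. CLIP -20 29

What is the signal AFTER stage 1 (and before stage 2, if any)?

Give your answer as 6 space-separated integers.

Answer: 8 8 8 1 2 2

Derivation:
Input: [8, 8, 8, 1, 2, 2]
Stage 1 (ABS): |8|=8, |8|=8, |8|=8, |1|=1, |2|=2, |2|=2 -> [8, 8, 8, 1, 2, 2]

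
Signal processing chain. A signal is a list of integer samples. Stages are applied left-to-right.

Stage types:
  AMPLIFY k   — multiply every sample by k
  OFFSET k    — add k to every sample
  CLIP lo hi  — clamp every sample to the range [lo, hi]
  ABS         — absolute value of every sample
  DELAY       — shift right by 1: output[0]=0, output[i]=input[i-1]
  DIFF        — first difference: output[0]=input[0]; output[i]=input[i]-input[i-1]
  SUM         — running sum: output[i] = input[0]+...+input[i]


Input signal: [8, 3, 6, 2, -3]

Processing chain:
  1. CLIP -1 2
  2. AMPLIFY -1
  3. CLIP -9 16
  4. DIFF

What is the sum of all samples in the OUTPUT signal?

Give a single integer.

Answer: 1

Derivation:
Input: [8, 3, 6, 2, -3]
Stage 1 (CLIP -1 2): clip(8,-1,2)=2, clip(3,-1,2)=2, clip(6,-1,2)=2, clip(2,-1,2)=2, clip(-3,-1,2)=-1 -> [2, 2, 2, 2, -1]
Stage 2 (AMPLIFY -1): 2*-1=-2, 2*-1=-2, 2*-1=-2, 2*-1=-2, -1*-1=1 -> [-2, -2, -2, -2, 1]
Stage 3 (CLIP -9 16): clip(-2,-9,16)=-2, clip(-2,-9,16)=-2, clip(-2,-9,16)=-2, clip(-2,-9,16)=-2, clip(1,-9,16)=1 -> [-2, -2, -2, -2, 1]
Stage 4 (DIFF): s[0]=-2, -2--2=0, -2--2=0, -2--2=0, 1--2=3 -> [-2, 0, 0, 0, 3]
Output sum: 1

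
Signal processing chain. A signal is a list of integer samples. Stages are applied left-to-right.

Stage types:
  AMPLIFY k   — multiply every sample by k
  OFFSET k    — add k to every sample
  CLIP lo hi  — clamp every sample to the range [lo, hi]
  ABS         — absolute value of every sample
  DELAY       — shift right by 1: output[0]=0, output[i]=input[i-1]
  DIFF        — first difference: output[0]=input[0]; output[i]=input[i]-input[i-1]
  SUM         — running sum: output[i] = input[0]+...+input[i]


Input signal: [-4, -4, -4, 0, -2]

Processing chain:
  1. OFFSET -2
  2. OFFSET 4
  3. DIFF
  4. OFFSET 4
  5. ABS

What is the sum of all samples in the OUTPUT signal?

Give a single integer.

Input: [-4, -4, -4, 0, -2]
Stage 1 (OFFSET -2): -4+-2=-6, -4+-2=-6, -4+-2=-6, 0+-2=-2, -2+-2=-4 -> [-6, -6, -6, -2, -4]
Stage 2 (OFFSET 4): -6+4=-2, -6+4=-2, -6+4=-2, -2+4=2, -4+4=0 -> [-2, -2, -2, 2, 0]
Stage 3 (DIFF): s[0]=-2, -2--2=0, -2--2=0, 2--2=4, 0-2=-2 -> [-2, 0, 0, 4, -2]
Stage 4 (OFFSET 4): -2+4=2, 0+4=4, 0+4=4, 4+4=8, -2+4=2 -> [2, 4, 4, 8, 2]
Stage 5 (ABS): |2|=2, |4|=4, |4|=4, |8|=8, |2|=2 -> [2, 4, 4, 8, 2]
Output sum: 20

Answer: 20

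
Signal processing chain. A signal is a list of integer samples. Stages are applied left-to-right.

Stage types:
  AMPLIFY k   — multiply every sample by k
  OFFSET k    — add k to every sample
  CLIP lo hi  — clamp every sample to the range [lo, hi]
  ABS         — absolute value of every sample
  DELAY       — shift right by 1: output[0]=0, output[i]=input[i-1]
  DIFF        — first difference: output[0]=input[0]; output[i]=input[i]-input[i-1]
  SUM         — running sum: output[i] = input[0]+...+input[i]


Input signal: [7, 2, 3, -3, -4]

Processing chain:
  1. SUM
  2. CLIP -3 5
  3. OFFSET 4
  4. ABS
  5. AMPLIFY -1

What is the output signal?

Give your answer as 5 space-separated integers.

Input: [7, 2, 3, -3, -4]
Stage 1 (SUM): sum[0..0]=7, sum[0..1]=9, sum[0..2]=12, sum[0..3]=9, sum[0..4]=5 -> [7, 9, 12, 9, 5]
Stage 2 (CLIP -3 5): clip(7,-3,5)=5, clip(9,-3,5)=5, clip(12,-3,5)=5, clip(9,-3,5)=5, clip(5,-3,5)=5 -> [5, 5, 5, 5, 5]
Stage 3 (OFFSET 4): 5+4=9, 5+4=9, 5+4=9, 5+4=9, 5+4=9 -> [9, 9, 9, 9, 9]
Stage 4 (ABS): |9|=9, |9|=9, |9|=9, |9|=9, |9|=9 -> [9, 9, 9, 9, 9]
Stage 5 (AMPLIFY -1): 9*-1=-9, 9*-1=-9, 9*-1=-9, 9*-1=-9, 9*-1=-9 -> [-9, -9, -9, -9, -9]

Answer: -9 -9 -9 -9 -9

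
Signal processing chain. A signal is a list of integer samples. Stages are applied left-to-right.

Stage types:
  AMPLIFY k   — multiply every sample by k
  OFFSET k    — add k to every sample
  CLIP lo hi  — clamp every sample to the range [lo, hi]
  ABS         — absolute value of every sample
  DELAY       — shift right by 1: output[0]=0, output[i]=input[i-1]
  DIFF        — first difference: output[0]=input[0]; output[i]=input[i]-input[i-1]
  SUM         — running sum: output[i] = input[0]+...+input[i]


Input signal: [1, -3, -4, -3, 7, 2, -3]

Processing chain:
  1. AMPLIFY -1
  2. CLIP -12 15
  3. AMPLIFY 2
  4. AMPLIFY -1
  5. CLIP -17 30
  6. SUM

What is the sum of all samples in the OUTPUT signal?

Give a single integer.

Input: [1, -3, -4, -3, 7, 2, -3]
Stage 1 (AMPLIFY -1): 1*-1=-1, -3*-1=3, -4*-1=4, -3*-1=3, 7*-1=-7, 2*-1=-2, -3*-1=3 -> [-1, 3, 4, 3, -7, -2, 3]
Stage 2 (CLIP -12 15): clip(-1,-12,15)=-1, clip(3,-12,15)=3, clip(4,-12,15)=4, clip(3,-12,15)=3, clip(-7,-12,15)=-7, clip(-2,-12,15)=-2, clip(3,-12,15)=3 -> [-1, 3, 4, 3, -7, -2, 3]
Stage 3 (AMPLIFY 2): -1*2=-2, 3*2=6, 4*2=8, 3*2=6, -7*2=-14, -2*2=-4, 3*2=6 -> [-2, 6, 8, 6, -14, -4, 6]
Stage 4 (AMPLIFY -1): -2*-1=2, 6*-1=-6, 8*-1=-8, 6*-1=-6, -14*-1=14, -4*-1=4, 6*-1=-6 -> [2, -6, -8, -6, 14, 4, -6]
Stage 5 (CLIP -17 30): clip(2,-17,30)=2, clip(-6,-17,30)=-6, clip(-8,-17,30)=-8, clip(-6,-17,30)=-6, clip(14,-17,30)=14, clip(4,-17,30)=4, clip(-6,-17,30)=-6 -> [2, -6, -8, -6, 14, 4, -6]
Stage 6 (SUM): sum[0..0]=2, sum[0..1]=-4, sum[0..2]=-12, sum[0..3]=-18, sum[0..4]=-4, sum[0..5]=0, sum[0..6]=-6 -> [2, -4, -12, -18, -4, 0, -6]
Output sum: -42

Answer: -42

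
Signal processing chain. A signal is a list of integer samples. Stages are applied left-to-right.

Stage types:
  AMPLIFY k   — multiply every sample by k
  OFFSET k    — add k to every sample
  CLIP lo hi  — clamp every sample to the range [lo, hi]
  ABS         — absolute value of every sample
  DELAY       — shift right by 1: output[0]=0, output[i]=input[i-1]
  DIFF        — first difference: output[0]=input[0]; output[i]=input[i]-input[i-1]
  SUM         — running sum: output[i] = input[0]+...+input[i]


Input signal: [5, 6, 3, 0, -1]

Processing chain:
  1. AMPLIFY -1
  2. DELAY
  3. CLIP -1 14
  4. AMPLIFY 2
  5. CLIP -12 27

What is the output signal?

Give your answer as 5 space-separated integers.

Input: [5, 6, 3, 0, -1]
Stage 1 (AMPLIFY -1): 5*-1=-5, 6*-1=-6, 3*-1=-3, 0*-1=0, -1*-1=1 -> [-5, -6, -3, 0, 1]
Stage 2 (DELAY): [0, -5, -6, -3, 0] = [0, -5, -6, -3, 0] -> [0, -5, -6, -3, 0]
Stage 3 (CLIP -1 14): clip(0,-1,14)=0, clip(-5,-1,14)=-1, clip(-6,-1,14)=-1, clip(-3,-1,14)=-1, clip(0,-1,14)=0 -> [0, -1, -1, -1, 0]
Stage 4 (AMPLIFY 2): 0*2=0, -1*2=-2, -1*2=-2, -1*2=-2, 0*2=0 -> [0, -2, -2, -2, 0]
Stage 5 (CLIP -12 27): clip(0,-12,27)=0, clip(-2,-12,27)=-2, clip(-2,-12,27)=-2, clip(-2,-12,27)=-2, clip(0,-12,27)=0 -> [0, -2, -2, -2, 0]

Answer: 0 -2 -2 -2 0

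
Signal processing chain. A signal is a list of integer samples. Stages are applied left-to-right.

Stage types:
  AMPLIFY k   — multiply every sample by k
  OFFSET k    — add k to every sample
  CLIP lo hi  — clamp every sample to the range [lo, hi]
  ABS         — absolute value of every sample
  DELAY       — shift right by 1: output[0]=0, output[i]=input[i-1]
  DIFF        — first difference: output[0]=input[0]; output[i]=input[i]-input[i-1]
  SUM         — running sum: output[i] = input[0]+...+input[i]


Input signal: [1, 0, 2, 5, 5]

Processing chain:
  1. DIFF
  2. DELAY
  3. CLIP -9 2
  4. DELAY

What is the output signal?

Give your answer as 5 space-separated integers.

Input: [1, 0, 2, 5, 5]
Stage 1 (DIFF): s[0]=1, 0-1=-1, 2-0=2, 5-2=3, 5-5=0 -> [1, -1, 2, 3, 0]
Stage 2 (DELAY): [0, 1, -1, 2, 3] = [0, 1, -1, 2, 3] -> [0, 1, -1, 2, 3]
Stage 3 (CLIP -9 2): clip(0,-9,2)=0, clip(1,-9,2)=1, clip(-1,-9,2)=-1, clip(2,-9,2)=2, clip(3,-9,2)=2 -> [0, 1, -1, 2, 2]
Stage 4 (DELAY): [0, 0, 1, -1, 2] = [0, 0, 1, -1, 2] -> [0, 0, 1, -1, 2]

Answer: 0 0 1 -1 2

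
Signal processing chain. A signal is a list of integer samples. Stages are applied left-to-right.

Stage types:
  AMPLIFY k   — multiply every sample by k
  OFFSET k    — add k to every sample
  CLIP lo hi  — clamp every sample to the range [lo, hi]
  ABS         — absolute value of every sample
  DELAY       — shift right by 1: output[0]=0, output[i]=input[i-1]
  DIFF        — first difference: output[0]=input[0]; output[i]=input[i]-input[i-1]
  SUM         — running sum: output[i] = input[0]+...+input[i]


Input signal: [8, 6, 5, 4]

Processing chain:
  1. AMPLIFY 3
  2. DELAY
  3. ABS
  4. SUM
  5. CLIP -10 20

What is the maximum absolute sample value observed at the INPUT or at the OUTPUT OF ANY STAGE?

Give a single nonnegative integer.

Answer: 57

Derivation:
Input: [8, 6, 5, 4] (max |s|=8)
Stage 1 (AMPLIFY 3): 8*3=24, 6*3=18, 5*3=15, 4*3=12 -> [24, 18, 15, 12] (max |s|=24)
Stage 2 (DELAY): [0, 24, 18, 15] = [0, 24, 18, 15] -> [0, 24, 18, 15] (max |s|=24)
Stage 3 (ABS): |0|=0, |24|=24, |18|=18, |15|=15 -> [0, 24, 18, 15] (max |s|=24)
Stage 4 (SUM): sum[0..0]=0, sum[0..1]=24, sum[0..2]=42, sum[0..3]=57 -> [0, 24, 42, 57] (max |s|=57)
Stage 5 (CLIP -10 20): clip(0,-10,20)=0, clip(24,-10,20)=20, clip(42,-10,20)=20, clip(57,-10,20)=20 -> [0, 20, 20, 20] (max |s|=20)
Overall max amplitude: 57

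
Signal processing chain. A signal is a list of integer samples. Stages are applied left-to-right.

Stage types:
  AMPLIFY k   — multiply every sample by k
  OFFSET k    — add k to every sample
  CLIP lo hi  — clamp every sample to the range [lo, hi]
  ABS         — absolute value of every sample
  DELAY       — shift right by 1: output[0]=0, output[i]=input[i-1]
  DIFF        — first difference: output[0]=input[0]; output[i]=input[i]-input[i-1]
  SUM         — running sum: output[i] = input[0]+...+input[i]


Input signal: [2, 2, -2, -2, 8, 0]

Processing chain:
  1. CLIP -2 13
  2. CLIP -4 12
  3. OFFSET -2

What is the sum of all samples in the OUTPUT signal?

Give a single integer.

Input: [2, 2, -2, -2, 8, 0]
Stage 1 (CLIP -2 13): clip(2,-2,13)=2, clip(2,-2,13)=2, clip(-2,-2,13)=-2, clip(-2,-2,13)=-2, clip(8,-2,13)=8, clip(0,-2,13)=0 -> [2, 2, -2, -2, 8, 0]
Stage 2 (CLIP -4 12): clip(2,-4,12)=2, clip(2,-4,12)=2, clip(-2,-4,12)=-2, clip(-2,-4,12)=-2, clip(8,-4,12)=8, clip(0,-4,12)=0 -> [2, 2, -2, -2, 8, 0]
Stage 3 (OFFSET -2): 2+-2=0, 2+-2=0, -2+-2=-4, -2+-2=-4, 8+-2=6, 0+-2=-2 -> [0, 0, -4, -4, 6, -2]
Output sum: -4

Answer: -4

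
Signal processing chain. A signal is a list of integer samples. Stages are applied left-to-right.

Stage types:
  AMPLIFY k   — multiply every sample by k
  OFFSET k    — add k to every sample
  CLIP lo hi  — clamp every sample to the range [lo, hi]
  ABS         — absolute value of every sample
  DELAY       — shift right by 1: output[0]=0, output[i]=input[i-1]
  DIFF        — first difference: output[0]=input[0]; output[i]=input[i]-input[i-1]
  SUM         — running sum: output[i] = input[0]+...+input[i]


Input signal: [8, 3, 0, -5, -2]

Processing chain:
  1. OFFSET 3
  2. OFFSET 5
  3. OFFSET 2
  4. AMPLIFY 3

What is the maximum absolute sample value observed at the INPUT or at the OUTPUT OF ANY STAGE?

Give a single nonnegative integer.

Input: [8, 3, 0, -5, -2] (max |s|=8)
Stage 1 (OFFSET 3): 8+3=11, 3+3=6, 0+3=3, -5+3=-2, -2+3=1 -> [11, 6, 3, -2, 1] (max |s|=11)
Stage 2 (OFFSET 5): 11+5=16, 6+5=11, 3+5=8, -2+5=3, 1+5=6 -> [16, 11, 8, 3, 6] (max |s|=16)
Stage 3 (OFFSET 2): 16+2=18, 11+2=13, 8+2=10, 3+2=5, 6+2=8 -> [18, 13, 10, 5, 8] (max |s|=18)
Stage 4 (AMPLIFY 3): 18*3=54, 13*3=39, 10*3=30, 5*3=15, 8*3=24 -> [54, 39, 30, 15, 24] (max |s|=54)
Overall max amplitude: 54

Answer: 54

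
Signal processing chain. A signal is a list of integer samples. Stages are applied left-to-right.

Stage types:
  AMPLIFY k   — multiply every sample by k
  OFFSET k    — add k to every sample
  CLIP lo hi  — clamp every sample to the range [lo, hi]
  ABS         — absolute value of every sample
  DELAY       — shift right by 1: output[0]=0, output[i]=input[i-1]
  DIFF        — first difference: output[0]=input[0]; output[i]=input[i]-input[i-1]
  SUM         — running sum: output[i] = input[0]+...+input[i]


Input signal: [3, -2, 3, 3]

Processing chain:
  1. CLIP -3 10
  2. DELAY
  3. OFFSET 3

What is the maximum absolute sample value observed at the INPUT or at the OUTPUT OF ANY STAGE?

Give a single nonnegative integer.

Answer: 6

Derivation:
Input: [3, -2, 3, 3] (max |s|=3)
Stage 1 (CLIP -3 10): clip(3,-3,10)=3, clip(-2,-3,10)=-2, clip(3,-3,10)=3, clip(3,-3,10)=3 -> [3, -2, 3, 3] (max |s|=3)
Stage 2 (DELAY): [0, 3, -2, 3] = [0, 3, -2, 3] -> [0, 3, -2, 3] (max |s|=3)
Stage 3 (OFFSET 3): 0+3=3, 3+3=6, -2+3=1, 3+3=6 -> [3, 6, 1, 6] (max |s|=6)
Overall max amplitude: 6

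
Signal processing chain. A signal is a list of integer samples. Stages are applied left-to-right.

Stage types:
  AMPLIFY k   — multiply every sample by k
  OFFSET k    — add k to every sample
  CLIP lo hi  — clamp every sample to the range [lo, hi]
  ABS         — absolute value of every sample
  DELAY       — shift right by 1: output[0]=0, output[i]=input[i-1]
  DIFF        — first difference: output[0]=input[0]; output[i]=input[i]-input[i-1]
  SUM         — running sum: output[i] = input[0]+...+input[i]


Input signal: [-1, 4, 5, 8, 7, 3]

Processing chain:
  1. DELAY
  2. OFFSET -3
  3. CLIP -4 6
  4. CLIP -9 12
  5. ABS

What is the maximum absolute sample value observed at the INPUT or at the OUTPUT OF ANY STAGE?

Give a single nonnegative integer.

Input: [-1, 4, 5, 8, 7, 3] (max |s|=8)
Stage 1 (DELAY): [0, -1, 4, 5, 8, 7] = [0, -1, 4, 5, 8, 7] -> [0, -1, 4, 5, 8, 7] (max |s|=8)
Stage 2 (OFFSET -3): 0+-3=-3, -1+-3=-4, 4+-3=1, 5+-3=2, 8+-3=5, 7+-3=4 -> [-3, -4, 1, 2, 5, 4] (max |s|=5)
Stage 3 (CLIP -4 6): clip(-3,-4,6)=-3, clip(-4,-4,6)=-4, clip(1,-4,6)=1, clip(2,-4,6)=2, clip(5,-4,6)=5, clip(4,-4,6)=4 -> [-3, -4, 1, 2, 5, 4] (max |s|=5)
Stage 4 (CLIP -9 12): clip(-3,-9,12)=-3, clip(-4,-9,12)=-4, clip(1,-9,12)=1, clip(2,-9,12)=2, clip(5,-9,12)=5, clip(4,-9,12)=4 -> [-3, -4, 1, 2, 5, 4] (max |s|=5)
Stage 5 (ABS): |-3|=3, |-4|=4, |1|=1, |2|=2, |5|=5, |4|=4 -> [3, 4, 1, 2, 5, 4] (max |s|=5)
Overall max amplitude: 8

Answer: 8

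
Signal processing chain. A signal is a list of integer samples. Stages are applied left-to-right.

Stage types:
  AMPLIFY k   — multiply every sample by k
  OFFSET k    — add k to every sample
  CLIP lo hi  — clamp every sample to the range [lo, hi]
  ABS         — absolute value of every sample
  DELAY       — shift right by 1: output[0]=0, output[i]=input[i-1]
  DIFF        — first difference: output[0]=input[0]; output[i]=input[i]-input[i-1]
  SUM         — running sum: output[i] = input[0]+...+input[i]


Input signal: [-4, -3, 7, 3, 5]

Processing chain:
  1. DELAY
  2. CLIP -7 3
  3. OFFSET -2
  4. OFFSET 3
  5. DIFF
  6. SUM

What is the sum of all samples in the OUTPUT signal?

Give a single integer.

Input: [-4, -3, 7, 3, 5]
Stage 1 (DELAY): [0, -4, -3, 7, 3] = [0, -4, -3, 7, 3] -> [0, -4, -3, 7, 3]
Stage 2 (CLIP -7 3): clip(0,-7,3)=0, clip(-4,-7,3)=-4, clip(-3,-7,3)=-3, clip(7,-7,3)=3, clip(3,-7,3)=3 -> [0, -4, -3, 3, 3]
Stage 3 (OFFSET -2): 0+-2=-2, -4+-2=-6, -3+-2=-5, 3+-2=1, 3+-2=1 -> [-2, -6, -5, 1, 1]
Stage 4 (OFFSET 3): -2+3=1, -6+3=-3, -5+3=-2, 1+3=4, 1+3=4 -> [1, -3, -2, 4, 4]
Stage 5 (DIFF): s[0]=1, -3-1=-4, -2--3=1, 4--2=6, 4-4=0 -> [1, -4, 1, 6, 0]
Stage 6 (SUM): sum[0..0]=1, sum[0..1]=-3, sum[0..2]=-2, sum[0..3]=4, sum[0..4]=4 -> [1, -3, -2, 4, 4]
Output sum: 4

Answer: 4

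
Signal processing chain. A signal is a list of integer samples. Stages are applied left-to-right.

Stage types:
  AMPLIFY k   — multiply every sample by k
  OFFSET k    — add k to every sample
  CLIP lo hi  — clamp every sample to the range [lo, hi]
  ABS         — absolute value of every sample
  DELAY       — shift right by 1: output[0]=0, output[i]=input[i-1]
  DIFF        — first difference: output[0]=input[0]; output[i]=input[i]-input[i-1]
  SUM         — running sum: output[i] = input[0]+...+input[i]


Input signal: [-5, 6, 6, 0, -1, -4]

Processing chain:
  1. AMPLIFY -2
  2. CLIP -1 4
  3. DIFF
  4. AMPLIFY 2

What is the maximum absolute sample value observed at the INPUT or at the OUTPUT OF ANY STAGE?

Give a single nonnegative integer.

Input: [-5, 6, 6, 0, -1, -4] (max |s|=6)
Stage 1 (AMPLIFY -2): -5*-2=10, 6*-2=-12, 6*-2=-12, 0*-2=0, -1*-2=2, -4*-2=8 -> [10, -12, -12, 0, 2, 8] (max |s|=12)
Stage 2 (CLIP -1 4): clip(10,-1,4)=4, clip(-12,-1,4)=-1, clip(-12,-1,4)=-1, clip(0,-1,4)=0, clip(2,-1,4)=2, clip(8,-1,4)=4 -> [4, -1, -1, 0, 2, 4] (max |s|=4)
Stage 3 (DIFF): s[0]=4, -1-4=-5, -1--1=0, 0--1=1, 2-0=2, 4-2=2 -> [4, -5, 0, 1, 2, 2] (max |s|=5)
Stage 4 (AMPLIFY 2): 4*2=8, -5*2=-10, 0*2=0, 1*2=2, 2*2=4, 2*2=4 -> [8, -10, 0, 2, 4, 4] (max |s|=10)
Overall max amplitude: 12

Answer: 12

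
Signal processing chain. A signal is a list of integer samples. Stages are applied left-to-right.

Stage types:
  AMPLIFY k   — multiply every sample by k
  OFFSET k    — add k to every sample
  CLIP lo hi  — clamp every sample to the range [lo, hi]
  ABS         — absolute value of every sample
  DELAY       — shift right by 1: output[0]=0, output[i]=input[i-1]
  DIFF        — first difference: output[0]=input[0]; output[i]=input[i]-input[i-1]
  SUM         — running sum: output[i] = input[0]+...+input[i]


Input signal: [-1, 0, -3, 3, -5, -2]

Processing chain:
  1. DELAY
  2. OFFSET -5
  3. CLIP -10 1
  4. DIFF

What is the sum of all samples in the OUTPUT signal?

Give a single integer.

Input: [-1, 0, -3, 3, -5, -2]
Stage 1 (DELAY): [0, -1, 0, -3, 3, -5] = [0, -1, 0, -3, 3, -5] -> [0, -1, 0, -3, 3, -5]
Stage 2 (OFFSET -5): 0+-5=-5, -1+-5=-6, 0+-5=-5, -3+-5=-8, 3+-5=-2, -5+-5=-10 -> [-5, -6, -5, -8, -2, -10]
Stage 3 (CLIP -10 1): clip(-5,-10,1)=-5, clip(-6,-10,1)=-6, clip(-5,-10,1)=-5, clip(-8,-10,1)=-8, clip(-2,-10,1)=-2, clip(-10,-10,1)=-10 -> [-5, -6, -5, -8, -2, -10]
Stage 4 (DIFF): s[0]=-5, -6--5=-1, -5--6=1, -8--5=-3, -2--8=6, -10--2=-8 -> [-5, -1, 1, -3, 6, -8]
Output sum: -10

Answer: -10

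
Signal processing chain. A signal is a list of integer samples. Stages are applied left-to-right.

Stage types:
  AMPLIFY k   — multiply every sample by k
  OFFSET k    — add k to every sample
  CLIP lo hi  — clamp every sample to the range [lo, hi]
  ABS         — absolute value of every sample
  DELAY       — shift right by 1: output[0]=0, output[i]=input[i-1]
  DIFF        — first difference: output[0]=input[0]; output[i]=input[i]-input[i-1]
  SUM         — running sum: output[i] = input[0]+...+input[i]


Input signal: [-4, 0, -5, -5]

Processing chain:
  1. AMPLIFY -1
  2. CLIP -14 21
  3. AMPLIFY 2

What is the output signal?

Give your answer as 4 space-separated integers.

Input: [-4, 0, -5, -5]
Stage 1 (AMPLIFY -1): -4*-1=4, 0*-1=0, -5*-1=5, -5*-1=5 -> [4, 0, 5, 5]
Stage 2 (CLIP -14 21): clip(4,-14,21)=4, clip(0,-14,21)=0, clip(5,-14,21)=5, clip(5,-14,21)=5 -> [4, 0, 5, 5]
Stage 3 (AMPLIFY 2): 4*2=8, 0*2=0, 5*2=10, 5*2=10 -> [8, 0, 10, 10]

Answer: 8 0 10 10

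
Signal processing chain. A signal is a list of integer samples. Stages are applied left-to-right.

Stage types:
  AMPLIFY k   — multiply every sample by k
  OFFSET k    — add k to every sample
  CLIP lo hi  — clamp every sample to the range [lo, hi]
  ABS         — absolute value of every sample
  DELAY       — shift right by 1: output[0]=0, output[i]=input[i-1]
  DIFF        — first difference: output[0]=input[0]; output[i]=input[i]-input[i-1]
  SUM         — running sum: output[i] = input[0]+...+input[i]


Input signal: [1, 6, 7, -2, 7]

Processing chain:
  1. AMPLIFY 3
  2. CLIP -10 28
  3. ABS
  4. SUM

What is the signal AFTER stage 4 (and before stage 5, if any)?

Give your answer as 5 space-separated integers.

Answer: 3 21 42 48 69

Derivation:
Input: [1, 6, 7, -2, 7]
Stage 1 (AMPLIFY 3): 1*3=3, 6*3=18, 7*3=21, -2*3=-6, 7*3=21 -> [3, 18, 21, -6, 21]
Stage 2 (CLIP -10 28): clip(3,-10,28)=3, clip(18,-10,28)=18, clip(21,-10,28)=21, clip(-6,-10,28)=-6, clip(21,-10,28)=21 -> [3, 18, 21, -6, 21]
Stage 3 (ABS): |3|=3, |18|=18, |21|=21, |-6|=6, |21|=21 -> [3, 18, 21, 6, 21]
Stage 4 (SUM): sum[0..0]=3, sum[0..1]=21, sum[0..2]=42, sum[0..3]=48, sum[0..4]=69 -> [3, 21, 42, 48, 69]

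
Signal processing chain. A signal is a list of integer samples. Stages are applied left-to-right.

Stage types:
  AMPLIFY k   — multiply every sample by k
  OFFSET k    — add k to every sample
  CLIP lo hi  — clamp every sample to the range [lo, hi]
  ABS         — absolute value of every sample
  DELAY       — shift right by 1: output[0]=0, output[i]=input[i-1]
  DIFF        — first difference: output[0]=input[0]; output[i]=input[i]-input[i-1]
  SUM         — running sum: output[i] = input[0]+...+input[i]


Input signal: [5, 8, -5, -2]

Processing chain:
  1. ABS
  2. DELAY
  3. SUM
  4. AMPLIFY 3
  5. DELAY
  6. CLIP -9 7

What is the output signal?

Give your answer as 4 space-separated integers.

Input: [5, 8, -5, -2]
Stage 1 (ABS): |5|=5, |8|=8, |-5|=5, |-2|=2 -> [5, 8, 5, 2]
Stage 2 (DELAY): [0, 5, 8, 5] = [0, 5, 8, 5] -> [0, 5, 8, 5]
Stage 3 (SUM): sum[0..0]=0, sum[0..1]=5, sum[0..2]=13, sum[0..3]=18 -> [0, 5, 13, 18]
Stage 4 (AMPLIFY 3): 0*3=0, 5*3=15, 13*3=39, 18*3=54 -> [0, 15, 39, 54]
Stage 5 (DELAY): [0, 0, 15, 39] = [0, 0, 15, 39] -> [0, 0, 15, 39]
Stage 6 (CLIP -9 7): clip(0,-9,7)=0, clip(0,-9,7)=0, clip(15,-9,7)=7, clip(39,-9,7)=7 -> [0, 0, 7, 7]

Answer: 0 0 7 7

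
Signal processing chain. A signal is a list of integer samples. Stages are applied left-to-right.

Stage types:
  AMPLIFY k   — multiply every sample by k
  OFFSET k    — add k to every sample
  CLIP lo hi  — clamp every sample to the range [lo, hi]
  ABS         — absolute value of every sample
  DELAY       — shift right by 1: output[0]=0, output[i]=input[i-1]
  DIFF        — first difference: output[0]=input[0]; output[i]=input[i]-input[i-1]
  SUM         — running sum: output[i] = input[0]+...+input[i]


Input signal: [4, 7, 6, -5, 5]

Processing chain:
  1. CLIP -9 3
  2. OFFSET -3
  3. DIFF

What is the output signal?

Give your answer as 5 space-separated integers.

Input: [4, 7, 6, -5, 5]
Stage 1 (CLIP -9 3): clip(4,-9,3)=3, clip(7,-9,3)=3, clip(6,-9,3)=3, clip(-5,-9,3)=-5, clip(5,-9,3)=3 -> [3, 3, 3, -5, 3]
Stage 2 (OFFSET -3): 3+-3=0, 3+-3=0, 3+-3=0, -5+-3=-8, 3+-3=0 -> [0, 0, 0, -8, 0]
Stage 3 (DIFF): s[0]=0, 0-0=0, 0-0=0, -8-0=-8, 0--8=8 -> [0, 0, 0, -8, 8]

Answer: 0 0 0 -8 8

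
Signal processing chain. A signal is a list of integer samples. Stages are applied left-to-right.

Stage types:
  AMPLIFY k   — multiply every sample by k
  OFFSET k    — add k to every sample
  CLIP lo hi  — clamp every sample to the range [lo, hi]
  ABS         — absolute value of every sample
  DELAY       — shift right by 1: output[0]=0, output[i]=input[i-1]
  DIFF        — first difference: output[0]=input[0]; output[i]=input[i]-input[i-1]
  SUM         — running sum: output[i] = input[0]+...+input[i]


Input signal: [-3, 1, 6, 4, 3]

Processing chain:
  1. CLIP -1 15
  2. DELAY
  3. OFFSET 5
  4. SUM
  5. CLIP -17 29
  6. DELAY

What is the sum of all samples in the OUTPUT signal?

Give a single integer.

Input: [-3, 1, 6, 4, 3]
Stage 1 (CLIP -1 15): clip(-3,-1,15)=-1, clip(1,-1,15)=1, clip(6,-1,15)=6, clip(4,-1,15)=4, clip(3,-1,15)=3 -> [-1, 1, 6, 4, 3]
Stage 2 (DELAY): [0, -1, 1, 6, 4] = [0, -1, 1, 6, 4] -> [0, -1, 1, 6, 4]
Stage 3 (OFFSET 5): 0+5=5, -1+5=4, 1+5=6, 6+5=11, 4+5=9 -> [5, 4, 6, 11, 9]
Stage 4 (SUM): sum[0..0]=5, sum[0..1]=9, sum[0..2]=15, sum[0..3]=26, sum[0..4]=35 -> [5, 9, 15, 26, 35]
Stage 5 (CLIP -17 29): clip(5,-17,29)=5, clip(9,-17,29)=9, clip(15,-17,29)=15, clip(26,-17,29)=26, clip(35,-17,29)=29 -> [5, 9, 15, 26, 29]
Stage 6 (DELAY): [0, 5, 9, 15, 26] = [0, 5, 9, 15, 26] -> [0, 5, 9, 15, 26]
Output sum: 55

Answer: 55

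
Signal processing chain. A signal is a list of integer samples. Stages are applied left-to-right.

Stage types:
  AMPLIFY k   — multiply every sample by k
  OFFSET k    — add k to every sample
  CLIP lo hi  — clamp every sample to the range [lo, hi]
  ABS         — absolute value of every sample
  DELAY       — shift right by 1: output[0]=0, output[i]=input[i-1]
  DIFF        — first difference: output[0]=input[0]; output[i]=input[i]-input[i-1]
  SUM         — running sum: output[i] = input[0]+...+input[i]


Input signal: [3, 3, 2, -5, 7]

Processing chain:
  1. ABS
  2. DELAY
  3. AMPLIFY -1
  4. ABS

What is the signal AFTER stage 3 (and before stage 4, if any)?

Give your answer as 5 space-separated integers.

Input: [3, 3, 2, -5, 7]
Stage 1 (ABS): |3|=3, |3|=3, |2|=2, |-5|=5, |7|=7 -> [3, 3, 2, 5, 7]
Stage 2 (DELAY): [0, 3, 3, 2, 5] = [0, 3, 3, 2, 5] -> [0, 3, 3, 2, 5]
Stage 3 (AMPLIFY -1): 0*-1=0, 3*-1=-3, 3*-1=-3, 2*-1=-2, 5*-1=-5 -> [0, -3, -3, -2, -5]

Answer: 0 -3 -3 -2 -5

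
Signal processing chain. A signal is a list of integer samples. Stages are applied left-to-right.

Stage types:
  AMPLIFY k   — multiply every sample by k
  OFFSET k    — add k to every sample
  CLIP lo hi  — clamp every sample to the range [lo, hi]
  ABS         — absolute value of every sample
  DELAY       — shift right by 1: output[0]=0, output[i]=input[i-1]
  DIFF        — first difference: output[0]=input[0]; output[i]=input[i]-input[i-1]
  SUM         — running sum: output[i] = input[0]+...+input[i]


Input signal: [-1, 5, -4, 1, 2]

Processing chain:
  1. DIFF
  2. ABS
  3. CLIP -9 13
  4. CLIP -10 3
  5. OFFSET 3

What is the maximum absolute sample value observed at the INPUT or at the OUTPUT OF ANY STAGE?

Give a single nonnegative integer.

Answer: 9

Derivation:
Input: [-1, 5, -4, 1, 2] (max |s|=5)
Stage 1 (DIFF): s[0]=-1, 5--1=6, -4-5=-9, 1--4=5, 2-1=1 -> [-1, 6, -9, 5, 1] (max |s|=9)
Stage 2 (ABS): |-1|=1, |6|=6, |-9|=9, |5|=5, |1|=1 -> [1, 6, 9, 5, 1] (max |s|=9)
Stage 3 (CLIP -9 13): clip(1,-9,13)=1, clip(6,-9,13)=6, clip(9,-9,13)=9, clip(5,-9,13)=5, clip(1,-9,13)=1 -> [1, 6, 9, 5, 1] (max |s|=9)
Stage 4 (CLIP -10 3): clip(1,-10,3)=1, clip(6,-10,3)=3, clip(9,-10,3)=3, clip(5,-10,3)=3, clip(1,-10,3)=1 -> [1, 3, 3, 3, 1] (max |s|=3)
Stage 5 (OFFSET 3): 1+3=4, 3+3=6, 3+3=6, 3+3=6, 1+3=4 -> [4, 6, 6, 6, 4] (max |s|=6)
Overall max amplitude: 9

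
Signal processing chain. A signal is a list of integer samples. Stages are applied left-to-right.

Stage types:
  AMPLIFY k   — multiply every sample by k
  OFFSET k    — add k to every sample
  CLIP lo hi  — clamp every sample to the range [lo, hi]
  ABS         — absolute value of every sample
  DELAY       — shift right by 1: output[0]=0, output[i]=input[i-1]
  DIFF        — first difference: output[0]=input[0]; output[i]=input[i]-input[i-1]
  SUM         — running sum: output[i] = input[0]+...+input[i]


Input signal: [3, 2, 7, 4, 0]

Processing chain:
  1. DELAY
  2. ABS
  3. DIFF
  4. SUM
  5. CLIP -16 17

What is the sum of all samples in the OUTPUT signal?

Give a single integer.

Input: [3, 2, 7, 4, 0]
Stage 1 (DELAY): [0, 3, 2, 7, 4] = [0, 3, 2, 7, 4] -> [0, 3, 2, 7, 4]
Stage 2 (ABS): |0|=0, |3|=3, |2|=2, |7|=7, |4|=4 -> [0, 3, 2, 7, 4]
Stage 3 (DIFF): s[0]=0, 3-0=3, 2-3=-1, 7-2=5, 4-7=-3 -> [0, 3, -1, 5, -3]
Stage 4 (SUM): sum[0..0]=0, sum[0..1]=3, sum[0..2]=2, sum[0..3]=7, sum[0..4]=4 -> [0, 3, 2, 7, 4]
Stage 5 (CLIP -16 17): clip(0,-16,17)=0, clip(3,-16,17)=3, clip(2,-16,17)=2, clip(7,-16,17)=7, clip(4,-16,17)=4 -> [0, 3, 2, 7, 4]
Output sum: 16

Answer: 16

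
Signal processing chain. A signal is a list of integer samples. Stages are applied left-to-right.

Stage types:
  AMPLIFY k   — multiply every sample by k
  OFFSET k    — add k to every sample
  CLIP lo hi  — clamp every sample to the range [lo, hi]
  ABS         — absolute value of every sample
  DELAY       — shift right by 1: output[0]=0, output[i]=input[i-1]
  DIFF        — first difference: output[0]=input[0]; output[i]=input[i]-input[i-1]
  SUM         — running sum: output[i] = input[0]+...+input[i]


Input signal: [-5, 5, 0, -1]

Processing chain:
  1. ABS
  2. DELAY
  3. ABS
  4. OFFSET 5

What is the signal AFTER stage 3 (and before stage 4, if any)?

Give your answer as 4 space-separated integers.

Answer: 0 5 5 0

Derivation:
Input: [-5, 5, 0, -1]
Stage 1 (ABS): |-5|=5, |5|=5, |0|=0, |-1|=1 -> [5, 5, 0, 1]
Stage 2 (DELAY): [0, 5, 5, 0] = [0, 5, 5, 0] -> [0, 5, 5, 0]
Stage 3 (ABS): |0|=0, |5|=5, |5|=5, |0|=0 -> [0, 5, 5, 0]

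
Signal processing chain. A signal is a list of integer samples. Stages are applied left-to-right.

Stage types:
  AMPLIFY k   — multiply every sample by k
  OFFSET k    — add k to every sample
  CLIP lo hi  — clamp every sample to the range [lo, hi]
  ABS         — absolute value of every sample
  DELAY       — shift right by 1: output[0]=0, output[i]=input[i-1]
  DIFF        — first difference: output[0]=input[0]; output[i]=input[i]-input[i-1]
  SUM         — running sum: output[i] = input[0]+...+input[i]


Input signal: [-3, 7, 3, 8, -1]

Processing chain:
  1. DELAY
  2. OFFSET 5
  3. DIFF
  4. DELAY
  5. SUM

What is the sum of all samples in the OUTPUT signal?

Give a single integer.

Input: [-3, 7, 3, 8, -1]
Stage 1 (DELAY): [0, -3, 7, 3, 8] = [0, -3, 7, 3, 8] -> [0, -3, 7, 3, 8]
Stage 2 (OFFSET 5): 0+5=5, -3+5=2, 7+5=12, 3+5=8, 8+5=13 -> [5, 2, 12, 8, 13]
Stage 3 (DIFF): s[0]=5, 2-5=-3, 12-2=10, 8-12=-4, 13-8=5 -> [5, -3, 10, -4, 5]
Stage 4 (DELAY): [0, 5, -3, 10, -4] = [0, 5, -3, 10, -4] -> [0, 5, -3, 10, -4]
Stage 5 (SUM): sum[0..0]=0, sum[0..1]=5, sum[0..2]=2, sum[0..3]=12, sum[0..4]=8 -> [0, 5, 2, 12, 8]
Output sum: 27

Answer: 27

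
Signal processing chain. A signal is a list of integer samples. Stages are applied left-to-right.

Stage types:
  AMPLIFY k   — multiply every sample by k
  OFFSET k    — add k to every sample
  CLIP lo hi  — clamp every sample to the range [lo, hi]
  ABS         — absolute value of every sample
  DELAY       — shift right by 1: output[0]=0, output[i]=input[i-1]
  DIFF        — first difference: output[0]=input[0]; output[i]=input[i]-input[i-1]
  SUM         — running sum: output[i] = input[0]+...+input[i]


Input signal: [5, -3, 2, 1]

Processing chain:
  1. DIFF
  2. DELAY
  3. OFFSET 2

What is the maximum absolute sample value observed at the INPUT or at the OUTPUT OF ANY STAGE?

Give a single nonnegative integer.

Input: [5, -3, 2, 1] (max |s|=5)
Stage 1 (DIFF): s[0]=5, -3-5=-8, 2--3=5, 1-2=-1 -> [5, -8, 5, -1] (max |s|=8)
Stage 2 (DELAY): [0, 5, -8, 5] = [0, 5, -8, 5] -> [0, 5, -8, 5] (max |s|=8)
Stage 3 (OFFSET 2): 0+2=2, 5+2=7, -8+2=-6, 5+2=7 -> [2, 7, -6, 7] (max |s|=7)
Overall max amplitude: 8

Answer: 8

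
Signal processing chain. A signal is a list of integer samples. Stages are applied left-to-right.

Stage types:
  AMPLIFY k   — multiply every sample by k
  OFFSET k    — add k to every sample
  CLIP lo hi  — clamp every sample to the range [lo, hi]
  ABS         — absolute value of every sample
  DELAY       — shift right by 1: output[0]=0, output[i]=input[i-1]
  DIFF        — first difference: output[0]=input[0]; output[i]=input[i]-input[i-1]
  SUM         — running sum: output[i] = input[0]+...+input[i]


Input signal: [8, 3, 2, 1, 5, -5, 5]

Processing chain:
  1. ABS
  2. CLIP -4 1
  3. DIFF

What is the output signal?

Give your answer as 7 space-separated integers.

Answer: 1 0 0 0 0 0 0

Derivation:
Input: [8, 3, 2, 1, 5, -5, 5]
Stage 1 (ABS): |8|=8, |3|=3, |2|=2, |1|=1, |5|=5, |-5|=5, |5|=5 -> [8, 3, 2, 1, 5, 5, 5]
Stage 2 (CLIP -4 1): clip(8,-4,1)=1, clip(3,-4,1)=1, clip(2,-4,1)=1, clip(1,-4,1)=1, clip(5,-4,1)=1, clip(5,-4,1)=1, clip(5,-4,1)=1 -> [1, 1, 1, 1, 1, 1, 1]
Stage 3 (DIFF): s[0]=1, 1-1=0, 1-1=0, 1-1=0, 1-1=0, 1-1=0, 1-1=0 -> [1, 0, 0, 0, 0, 0, 0]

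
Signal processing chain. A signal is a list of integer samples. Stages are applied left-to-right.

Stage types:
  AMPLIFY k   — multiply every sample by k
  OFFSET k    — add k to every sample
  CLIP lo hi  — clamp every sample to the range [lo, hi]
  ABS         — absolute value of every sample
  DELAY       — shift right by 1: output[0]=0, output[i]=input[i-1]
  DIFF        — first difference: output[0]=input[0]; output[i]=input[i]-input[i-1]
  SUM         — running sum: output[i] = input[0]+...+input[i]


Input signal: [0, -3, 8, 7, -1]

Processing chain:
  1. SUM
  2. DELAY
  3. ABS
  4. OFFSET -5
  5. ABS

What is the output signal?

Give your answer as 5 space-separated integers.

Answer: 5 5 2 0 7

Derivation:
Input: [0, -3, 8, 7, -1]
Stage 1 (SUM): sum[0..0]=0, sum[0..1]=-3, sum[0..2]=5, sum[0..3]=12, sum[0..4]=11 -> [0, -3, 5, 12, 11]
Stage 2 (DELAY): [0, 0, -3, 5, 12] = [0, 0, -3, 5, 12] -> [0, 0, -3, 5, 12]
Stage 3 (ABS): |0|=0, |0|=0, |-3|=3, |5|=5, |12|=12 -> [0, 0, 3, 5, 12]
Stage 4 (OFFSET -5): 0+-5=-5, 0+-5=-5, 3+-5=-2, 5+-5=0, 12+-5=7 -> [-5, -5, -2, 0, 7]
Stage 5 (ABS): |-5|=5, |-5|=5, |-2|=2, |0|=0, |7|=7 -> [5, 5, 2, 0, 7]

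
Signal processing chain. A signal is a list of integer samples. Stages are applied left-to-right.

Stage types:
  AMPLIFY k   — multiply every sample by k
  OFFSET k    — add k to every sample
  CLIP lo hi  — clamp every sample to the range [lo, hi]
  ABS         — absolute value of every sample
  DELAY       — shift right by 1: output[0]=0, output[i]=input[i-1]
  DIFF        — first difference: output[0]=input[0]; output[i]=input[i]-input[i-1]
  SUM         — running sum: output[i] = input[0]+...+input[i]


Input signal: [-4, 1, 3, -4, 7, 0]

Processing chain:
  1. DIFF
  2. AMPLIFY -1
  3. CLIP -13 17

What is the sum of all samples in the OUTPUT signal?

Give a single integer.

Input: [-4, 1, 3, -4, 7, 0]
Stage 1 (DIFF): s[0]=-4, 1--4=5, 3-1=2, -4-3=-7, 7--4=11, 0-7=-7 -> [-4, 5, 2, -7, 11, -7]
Stage 2 (AMPLIFY -1): -4*-1=4, 5*-1=-5, 2*-1=-2, -7*-1=7, 11*-1=-11, -7*-1=7 -> [4, -5, -2, 7, -11, 7]
Stage 3 (CLIP -13 17): clip(4,-13,17)=4, clip(-5,-13,17)=-5, clip(-2,-13,17)=-2, clip(7,-13,17)=7, clip(-11,-13,17)=-11, clip(7,-13,17)=7 -> [4, -5, -2, 7, -11, 7]
Output sum: 0

Answer: 0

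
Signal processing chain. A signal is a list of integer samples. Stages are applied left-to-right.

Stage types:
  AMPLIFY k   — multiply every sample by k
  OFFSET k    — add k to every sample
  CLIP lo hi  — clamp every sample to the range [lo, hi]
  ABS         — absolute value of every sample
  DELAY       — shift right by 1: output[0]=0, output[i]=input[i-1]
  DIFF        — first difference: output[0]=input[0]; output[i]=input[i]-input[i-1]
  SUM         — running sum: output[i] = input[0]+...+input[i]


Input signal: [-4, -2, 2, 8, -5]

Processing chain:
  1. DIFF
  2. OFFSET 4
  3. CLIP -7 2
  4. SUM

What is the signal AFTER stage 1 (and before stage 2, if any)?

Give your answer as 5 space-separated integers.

Answer: -4 2 4 6 -13

Derivation:
Input: [-4, -2, 2, 8, -5]
Stage 1 (DIFF): s[0]=-4, -2--4=2, 2--2=4, 8-2=6, -5-8=-13 -> [-4, 2, 4, 6, -13]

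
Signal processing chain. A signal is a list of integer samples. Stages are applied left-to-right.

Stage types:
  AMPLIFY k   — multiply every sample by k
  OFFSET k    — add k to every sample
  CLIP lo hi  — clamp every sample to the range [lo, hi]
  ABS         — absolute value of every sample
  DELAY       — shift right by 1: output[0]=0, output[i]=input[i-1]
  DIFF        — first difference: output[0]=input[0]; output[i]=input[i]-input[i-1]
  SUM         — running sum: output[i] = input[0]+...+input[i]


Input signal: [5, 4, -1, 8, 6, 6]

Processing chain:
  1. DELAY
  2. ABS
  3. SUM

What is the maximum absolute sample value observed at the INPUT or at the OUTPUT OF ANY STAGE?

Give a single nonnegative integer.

Input: [5, 4, -1, 8, 6, 6] (max |s|=8)
Stage 1 (DELAY): [0, 5, 4, -1, 8, 6] = [0, 5, 4, -1, 8, 6] -> [0, 5, 4, -1, 8, 6] (max |s|=8)
Stage 2 (ABS): |0|=0, |5|=5, |4|=4, |-1|=1, |8|=8, |6|=6 -> [0, 5, 4, 1, 8, 6] (max |s|=8)
Stage 3 (SUM): sum[0..0]=0, sum[0..1]=5, sum[0..2]=9, sum[0..3]=10, sum[0..4]=18, sum[0..5]=24 -> [0, 5, 9, 10, 18, 24] (max |s|=24)
Overall max amplitude: 24

Answer: 24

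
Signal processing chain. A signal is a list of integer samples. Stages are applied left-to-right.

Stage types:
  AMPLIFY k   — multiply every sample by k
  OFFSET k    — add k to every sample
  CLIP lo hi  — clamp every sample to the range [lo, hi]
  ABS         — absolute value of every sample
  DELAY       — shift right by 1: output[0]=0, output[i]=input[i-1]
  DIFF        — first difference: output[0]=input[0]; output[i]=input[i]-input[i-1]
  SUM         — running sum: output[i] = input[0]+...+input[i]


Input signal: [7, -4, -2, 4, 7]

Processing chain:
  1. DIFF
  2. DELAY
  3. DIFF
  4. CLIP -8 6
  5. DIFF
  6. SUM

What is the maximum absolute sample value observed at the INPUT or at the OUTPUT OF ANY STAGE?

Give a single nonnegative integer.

Input: [7, -4, -2, 4, 7] (max |s|=7)
Stage 1 (DIFF): s[0]=7, -4-7=-11, -2--4=2, 4--2=6, 7-4=3 -> [7, -11, 2, 6, 3] (max |s|=11)
Stage 2 (DELAY): [0, 7, -11, 2, 6] = [0, 7, -11, 2, 6] -> [0, 7, -11, 2, 6] (max |s|=11)
Stage 3 (DIFF): s[0]=0, 7-0=7, -11-7=-18, 2--11=13, 6-2=4 -> [0, 7, -18, 13, 4] (max |s|=18)
Stage 4 (CLIP -8 6): clip(0,-8,6)=0, clip(7,-8,6)=6, clip(-18,-8,6)=-8, clip(13,-8,6)=6, clip(4,-8,6)=4 -> [0, 6, -8, 6, 4] (max |s|=8)
Stage 5 (DIFF): s[0]=0, 6-0=6, -8-6=-14, 6--8=14, 4-6=-2 -> [0, 6, -14, 14, -2] (max |s|=14)
Stage 6 (SUM): sum[0..0]=0, sum[0..1]=6, sum[0..2]=-8, sum[0..3]=6, sum[0..4]=4 -> [0, 6, -8, 6, 4] (max |s|=8)
Overall max amplitude: 18

Answer: 18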